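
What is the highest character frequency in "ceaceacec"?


Input: ceaceacec
Character counts:
  'a': 2
  'c': 4
  'e': 3
Maximum frequency: 4

4


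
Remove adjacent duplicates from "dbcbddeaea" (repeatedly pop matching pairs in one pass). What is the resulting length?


Input: dbcbddeaea
Stack-based adjacent duplicate removal:
  Read 'd': push. Stack: d
  Read 'b': push. Stack: db
  Read 'c': push. Stack: dbc
  Read 'b': push. Stack: dbcb
  Read 'd': push. Stack: dbcbd
  Read 'd': matches stack top 'd' => pop. Stack: dbcb
  Read 'e': push. Stack: dbcbe
  Read 'a': push. Stack: dbcbea
  Read 'e': push. Stack: dbcbeae
  Read 'a': push. Stack: dbcbeaea
Final stack: "dbcbeaea" (length 8)

8


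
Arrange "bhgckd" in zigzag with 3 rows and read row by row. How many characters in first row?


Zigzag "bhgckd" into 3 rows:
Placing characters:
  'b' => row 0
  'h' => row 1
  'g' => row 2
  'c' => row 1
  'k' => row 0
  'd' => row 1
Rows:
  Row 0: "bk"
  Row 1: "hcd"
  Row 2: "g"
First row length: 2

2


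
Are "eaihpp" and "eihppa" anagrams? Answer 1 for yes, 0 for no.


Strings: "eaihpp", "eihppa"
Sorted first:  aehipp
Sorted second: aehipp
Sorted forms match => anagrams

1


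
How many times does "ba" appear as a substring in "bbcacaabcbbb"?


Searching for "ba" in "bbcacaabcbbb"
Scanning each position:
  Position 0: "bb" => no
  Position 1: "bc" => no
  Position 2: "ca" => no
  Position 3: "ac" => no
  Position 4: "ca" => no
  Position 5: "aa" => no
  Position 6: "ab" => no
  Position 7: "bc" => no
  Position 8: "cb" => no
  Position 9: "bb" => no
  Position 10: "bb" => no
Total occurrences: 0

0


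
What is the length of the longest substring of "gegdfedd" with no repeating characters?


Input: "gegdfedd"
Sliding window (track last position of each char):
  Position 0 ('g'): window [0,0] length 1 -- new best
  Position 1 ('e'): window [0,1] length 2 -- new best
  Position 2 ('g'): repeat (last at 0), move window start to 1
  Position 2 ('g'): window [1,2] length 2
  Position 3 ('d'): window [1,3] length 3 -- new best
  Position 4 ('f'): window [1,4] length 4 -- new best
  Position 5 ('e'): repeat (last at 1), move window start to 2
  Position 5 ('e'): window [2,5] length 4
  Position 6 ('d'): repeat (last at 3), move window start to 4
  Position 6 ('d'): window [4,6] length 3
  Position 7 ('d'): repeat (last at 6), move window start to 7
  Position 7 ('d'): window [7,7] length 1
Longest substring with no repeats: "egdf" with length 4

4


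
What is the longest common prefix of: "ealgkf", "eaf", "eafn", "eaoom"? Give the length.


Words: ealgkf, eaf, eafn, eaoom
  Position 0: all 'e' => match
  Position 1: all 'a' => match
  Position 2: ('l', 'f', 'f', 'o') => mismatch, stop
LCP = "ea" (length 2)

2


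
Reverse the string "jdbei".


Input: jdbei
Reading characters right to left:
  Position 4: 'i'
  Position 3: 'e'
  Position 2: 'b'
  Position 1: 'd'
  Position 0: 'j'
Reversed: iebdj

iebdj


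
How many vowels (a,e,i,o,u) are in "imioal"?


Input: imioal
Checking each character:
  'i' at position 0: vowel (running total: 1)
  'm' at position 1: consonant
  'i' at position 2: vowel (running total: 2)
  'o' at position 3: vowel (running total: 3)
  'a' at position 4: vowel (running total: 4)
  'l' at position 5: consonant
Total vowels: 4

4


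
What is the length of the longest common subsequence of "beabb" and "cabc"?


LCS of "beabb" and "cabc"
DP table:
           c    a    b    c
      0    0    0    0    0
  b   0    0    0    1    1
  e   0    0    0    1    1
  a   0    0    1    1    1
  b   0    0    1    2    2
  b   0    0    1    2    2
LCS length = dp[5][4] = 2

2


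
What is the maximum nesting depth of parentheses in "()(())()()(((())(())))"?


Input: "()(())()()(((())(())))"
Tracking depth:
  Position 0 '(': depth becomes 1
  Position 1 ')': depth becomes 0
  Position 2 '(': depth becomes 1
  Position 3 '(': depth becomes 2
  Position 4 ')': depth becomes 1
  Position 5 ')': depth becomes 0
  Position 6 '(': depth becomes 1
  Position 7 ')': depth becomes 0
  Position 8 '(': depth becomes 1
  Position 9 ')': depth becomes 0
  Position 10 '(': depth becomes 1
  Position 11 '(': depth becomes 2
  Position 12 '(': depth becomes 3
  Position 13 '(': depth becomes 4
  Position 14 ')': depth becomes 3
  Position 15 ')': depth becomes 2
  Position 16 '(': depth becomes 3
  Position 17 '(': depth becomes 4
  Position 18 ')': depth becomes 3
  Position 19 ')': depth becomes 2
  Position 20 ')': depth becomes 1
  Position 21 ')': depth becomes 0
Maximum depth reached: 4

4


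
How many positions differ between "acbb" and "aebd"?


Comparing "acbb" and "aebd" position by position:
  Position 0: 'a' vs 'a' => same
  Position 1: 'c' vs 'e' => DIFFER
  Position 2: 'b' vs 'b' => same
  Position 3: 'b' vs 'd' => DIFFER
Positions that differ: 2

2


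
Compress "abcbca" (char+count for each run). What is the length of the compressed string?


Input: abcbca
Runs:
  'a' x 1 => "a1"
  'b' x 1 => "b1"
  'c' x 1 => "c1"
  'b' x 1 => "b1"
  'c' x 1 => "c1"
  'a' x 1 => "a1"
Compressed: "a1b1c1b1c1a1"
Compressed length: 12

12


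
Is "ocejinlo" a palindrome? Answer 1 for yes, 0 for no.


Input: ocejinlo
Reversed: olnijeco
  Compare pos 0 ('o') with pos 7 ('o'): match
  Compare pos 1 ('c') with pos 6 ('l'): MISMATCH
  Compare pos 2 ('e') with pos 5 ('n'): MISMATCH
  Compare pos 3 ('j') with pos 4 ('i'): MISMATCH
Result: not a palindrome

0


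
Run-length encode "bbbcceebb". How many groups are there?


Input: bbbcceebb
Scanning for consecutive runs:
  Group 1: 'b' x 3 (positions 0-2)
  Group 2: 'c' x 2 (positions 3-4)
  Group 3: 'e' x 2 (positions 5-6)
  Group 4: 'b' x 2 (positions 7-8)
Total groups: 4

4


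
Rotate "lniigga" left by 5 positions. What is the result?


Input: "lniigga", rotate left by 5
First 5 characters: "lniig"
Remaining characters: "ga"
Concatenate remaining + first: "ga" + "lniig" = "galniig"

galniig


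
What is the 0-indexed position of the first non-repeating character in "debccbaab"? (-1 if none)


Input: debccbaab
Character frequencies:
  'a': 2
  'b': 3
  'c': 2
  'd': 1
  'e': 1
Scanning left to right for freq == 1:
  Position 0 ('d'): unique! => answer = 0

0


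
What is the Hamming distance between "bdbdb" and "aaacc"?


Comparing "bdbdb" and "aaacc" position by position:
  Position 0: 'b' vs 'a' => differ
  Position 1: 'd' vs 'a' => differ
  Position 2: 'b' vs 'a' => differ
  Position 3: 'd' vs 'c' => differ
  Position 4: 'b' vs 'c' => differ
Total differences (Hamming distance): 5

5


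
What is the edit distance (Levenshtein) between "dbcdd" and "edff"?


Computing edit distance: "dbcdd" -> "edff"
DP table:
           e    d    f    f
      0    1    2    3    4
  d   1    1    1    2    3
  b   2    2    2    2    3
  c   3    3    3    3    3
  d   4    4    3    4    4
  d   5    5    4    4    5
Edit distance = dp[5][4] = 5

5


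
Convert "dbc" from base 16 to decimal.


Input: "dbc" in base 16
Positional expansion:
  Digit 'd' (value 13) x 16^2 = 3328
  Digit 'b' (value 11) x 16^1 = 176
  Digit 'c' (value 12) x 16^0 = 12
Sum = 3516

3516


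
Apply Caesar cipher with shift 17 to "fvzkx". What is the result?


Caesar cipher: shift "fvzkx" by 17
  'f' (pos 5) + 17 = pos 22 = 'w'
  'v' (pos 21) + 17 = pos 12 = 'm'
  'z' (pos 25) + 17 = pos 16 = 'q'
  'k' (pos 10) + 17 = pos 1 = 'b'
  'x' (pos 23) + 17 = pos 14 = 'o'
Result: wmqbo

wmqbo


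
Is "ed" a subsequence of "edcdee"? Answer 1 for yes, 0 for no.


Check if "ed" is a subsequence of "edcdee"
Greedy scan:
  Position 0 ('e'): matches sub[0] = 'e'
  Position 1 ('d'): matches sub[1] = 'd'
  Position 2 ('c'): no match needed
  Position 3 ('d'): no match needed
  Position 4 ('e'): no match needed
  Position 5 ('e'): no match needed
All 2 characters matched => is a subsequence

1


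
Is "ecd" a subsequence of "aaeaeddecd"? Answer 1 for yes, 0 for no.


Check if "ecd" is a subsequence of "aaeaeddecd"
Greedy scan:
  Position 0 ('a'): no match needed
  Position 1 ('a'): no match needed
  Position 2 ('e'): matches sub[0] = 'e'
  Position 3 ('a'): no match needed
  Position 4 ('e'): no match needed
  Position 5 ('d'): no match needed
  Position 6 ('d'): no match needed
  Position 7 ('e'): no match needed
  Position 8 ('c'): matches sub[1] = 'c'
  Position 9 ('d'): matches sub[2] = 'd'
All 3 characters matched => is a subsequence

1


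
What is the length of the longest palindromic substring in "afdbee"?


Input: "afdbee"
Checking substrings for palindromes:
  [4:6] "ee" (len 2) => palindrome
Longest palindromic substring: "ee" with length 2

2


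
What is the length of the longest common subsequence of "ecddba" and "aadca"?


LCS of "ecddba" and "aadca"
DP table:
           a    a    d    c    a
      0    0    0    0    0    0
  e   0    0    0    0    0    0
  c   0    0    0    0    1    1
  d   0    0    0    1    1    1
  d   0    0    0    1    1    1
  b   0    0    0    1    1    1
  a   0    1    1    1    1    2
LCS length = dp[6][5] = 2

2


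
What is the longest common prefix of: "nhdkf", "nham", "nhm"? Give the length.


Words: nhdkf, nham, nhm
  Position 0: all 'n' => match
  Position 1: all 'h' => match
  Position 2: ('d', 'a', 'm') => mismatch, stop
LCP = "nh" (length 2)

2


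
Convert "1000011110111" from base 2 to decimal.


Input: "1000011110111" in base 2
Positional expansion:
  Digit '1' (value 1) x 2^12 = 4096
  Digit '0' (value 0) x 2^11 = 0
  Digit '0' (value 0) x 2^10 = 0
  Digit '0' (value 0) x 2^9 = 0
  Digit '0' (value 0) x 2^8 = 0
  Digit '1' (value 1) x 2^7 = 128
  Digit '1' (value 1) x 2^6 = 64
  Digit '1' (value 1) x 2^5 = 32
  Digit '1' (value 1) x 2^4 = 16
  Digit '0' (value 0) x 2^3 = 0
  Digit '1' (value 1) x 2^2 = 4
  Digit '1' (value 1) x 2^1 = 2
  Digit '1' (value 1) x 2^0 = 1
Sum = 4343

4343


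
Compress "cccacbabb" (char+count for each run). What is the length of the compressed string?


Input: cccacbabb
Runs:
  'c' x 3 => "c3"
  'a' x 1 => "a1"
  'c' x 1 => "c1"
  'b' x 1 => "b1"
  'a' x 1 => "a1"
  'b' x 2 => "b2"
Compressed: "c3a1c1b1a1b2"
Compressed length: 12

12


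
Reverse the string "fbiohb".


Input: fbiohb
Reading characters right to left:
  Position 5: 'b'
  Position 4: 'h'
  Position 3: 'o'
  Position 2: 'i'
  Position 1: 'b'
  Position 0: 'f'
Reversed: bhoibf

bhoibf


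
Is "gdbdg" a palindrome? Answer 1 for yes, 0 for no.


Input: gdbdg
Reversed: gdbdg
  Compare pos 0 ('g') with pos 4 ('g'): match
  Compare pos 1 ('d') with pos 3 ('d'): match
Result: palindrome

1


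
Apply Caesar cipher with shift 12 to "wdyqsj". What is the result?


Caesar cipher: shift "wdyqsj" by 12
  'w' (pos 22) + 12 = pos 8 = 'i'
  'd' (pos 3) + 12 = pos 15 = 'p'
  'y' (pos 24) + 12 = pos 10 = 'k'
  'q' (pos 16) + 12 = pos 2 = 'c'
  's' (pos 18) + 12 = pos 4 = 'e'
  'j' (pos 9) + 12 = pos 21 = 'v'
Result: ipkcev

ipkcev


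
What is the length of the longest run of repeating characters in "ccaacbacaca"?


Input: "ccaacbacaca"
Scanning for longest run:
  Position 1 ('c'): continues run of 'c', length=2
  Position 2 ('a'): new char, reset run to 1
  Position 3 ('a'): continues run of 'a', length=2
  Position 4 ('c'): new char, reset run to 1
  Position 5 ('b'): new char, reset run to 1
  Position 6 ('a'): new char, reset run to 1
  Position 7 ('c'): new char, reset run to 1
  Position 8 ('a'): new char, reset run to 1
  Position 9 ('c'): new char, reset run to 1
  Position 10 ('a'): new char, reset run to 1
Longest run: 'c' with length 2

2


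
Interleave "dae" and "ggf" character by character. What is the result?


Interleaving "dae" and "ggf":
  Position 0: 'd' from first, 'g' from second => "dg"
  Position 1: 'a' from first, 'g' from second => "ag"
  Position 2: 'e' from first, 'f' from second => "ef"
Result: dgagef

dgagef


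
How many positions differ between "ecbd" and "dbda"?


Comparing "ecbd" and "dbda" position by position:
  Position 0: 'e' vs 'd' => DIFFER
  Position 1: 'c' vs 'b' => DIFFER
  Position 2: 'b' vs 'd' => DIFFER
  Position 3: 'd' vs 'a' => DIFFER
Positions that differ: 4

4


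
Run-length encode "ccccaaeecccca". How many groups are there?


Input: ccccaaeecccca
Scanning for consecutive runs:
  Group 1: 'c' x 4 (positions 0-3)
  Group 2: 'a' x 2 (positions 4-5)
  Group 3: 'e' x 2 (positions 6-7)
  Group 4: 'c' x 4 (positions 8-11)
  Group 5: 'a' x 1 (positions 12-12)
Total groups: 5

5


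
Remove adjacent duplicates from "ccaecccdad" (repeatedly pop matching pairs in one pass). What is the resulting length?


Input: ccaecccdad
Stack-based adjacent duplicate removal:
  Read 'c': push. Stack: c
  Read 'c': matches stack top 'c' => pop. Stack: (empty)
  Read 'a': push. Stack: a
  Read 'e': push. Stack: ae
  Read 'c': push. Stack: aec
  Read 'c': matches stack top 'c' => pop. Stack: ae
  Read 'c': push. Stack: aec
  Read 'd': push. Stack: aecd
  Read 'a': push. Stack: aecda
  Read 'd': push. Stack: aecdad
Final stack: "aecdad" (length 6)

6


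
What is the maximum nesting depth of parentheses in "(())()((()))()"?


Input: "(())()((()))()"
Tracking depth:
  Position 0 '(': depth becomes 1
  Position 1 '(': depth becomes 2
  Position 2 ')': depth becomes 1
  Position 3 ')': depth becomes 0
  Position 4 '(': depth becomes 1
  Position 5 ')': depth becomes 0
  Position 6 '(': depth becomes 1
  Position 7 '(': depth becomes 2
  Position 8 '(': depth becomes 3
  Position 9 ')': depth becomes 2
  Position 10 ')': depth becomes 1
  Position 11 ')': depth becomes 0
  Position 12 '(': depth becomes 1
  Position 13 ')': depth becomes 0
Maximum depth reached: 3

3


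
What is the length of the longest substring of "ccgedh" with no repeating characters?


Input: "ccgedh"
Sliding window (track last position of each char):
  Position 0 ('c'): window [0,0] length 1 -- new best
  Position 1 ('c'): repeat (last at 0), move window start to 1
  Position 1 ('c'): window [1,1] length 1
  Position 2 ('g'): window [1,2] length 2 -- new best
  Position 3 ('e'): window [1,3] length 3 -- new best
  Position 4 ('d'): window [1,4] length 4 -- new best
  Position 5 ('h'): window [1,5] length 5 -- new best
Longest substring with no repeats: "cgedh" with length 5

5


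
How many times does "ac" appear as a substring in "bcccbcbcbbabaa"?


Searching for "ac" in "bcccbcbcbbabaa"
Scanning each position:
  Position 0: "bc" => no
  Position 1: "cc" => no
  Position 2: "cc" => no
  Position 3: "cb" => no
  Position 4: "bc" => no
  Position 5: "cb" => no
  Position 6: "bc" => no
  Position 7: "cb" => no
  Position 8: "bb" => no
  Position 9: "ba" => no
  Position 10: "ab" => no
  Position 11: "ba" => no
  Position 12: "aa" => no
Total occurrences: 0

0


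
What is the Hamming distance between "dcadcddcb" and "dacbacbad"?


Comparing "dcadcddcb" and "dacbacbad" position by position:
  Position 0: 'd' vs 'd' => same
  Position 1: 'c' vs 'a' => differ
  Position 2: 'a' vs 'c' => differ
  Position 3: 'd' vs 'b' => differ
  Position 4: 'c' vs 'a' => differ
  Position 5: 'd' vs 'c' => differ
  Position 6: 'd' vs 'b' => differ
  Position 7: 'c' vs 'a' => differ
  Position 8: 'b' vs 'd' => differ
Total differences (Hamming distance): 8

8


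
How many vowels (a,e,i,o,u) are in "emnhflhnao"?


Input: emnhflhnao
Checking each character:
  'e' at position 0: vowel (running total: 1)
  'm' at position 1: consonant
  'n' at position 2: consonant
  'h' at position 3: consonant
  'f' at position 4: consonant
  'l' at position 5: consonant
  'h' at position 6: consonant
  'n' at position 7: consonant
  'a' at position 8: vowel (running total: 2)
  'o' at position 9: vowel (running total: 3)
Total vowels: 3

3


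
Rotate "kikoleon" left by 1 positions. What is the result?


Input: "kikoleon", rotate left by 1
First 1 characters: "k"
Remaining characters: "ikoleon"
Concatenate remaining + first: "ikoleon" + "k" = "ikoleonk"

ikoleonk


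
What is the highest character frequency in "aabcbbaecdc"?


Input: aabcbbaecdc
Character counts:
  'a': 3
  'b': 3
  'c': 3
  'd': 1
  'e': 1
Maximum frequency: 3

3


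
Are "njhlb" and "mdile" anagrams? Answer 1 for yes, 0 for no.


Strings: "njhlb", "mdile"
Sorted first:  bhjln
Sorted second: deilm
Differ at position 0: 'b' vs 'd' => not anagrams

0


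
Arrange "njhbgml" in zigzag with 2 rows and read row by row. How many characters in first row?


Zigzag "njhbgml" into 2 rows:
Placing characters:
  'n' => row 0
  'j' => row 1
  'h' => row 0
  'b' => row 1
  'g' => row 0
  'm' => row 1
  'l' => row 0
Rows:
  Row 0: "nhgl"
  Row 1: "jbm"
First row length: 4

4


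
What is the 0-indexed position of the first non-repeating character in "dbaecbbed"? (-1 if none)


Input: dbaecbbed
Character frequencies:
  'a': 1
  'b': 3
  'c': 1
  'd': 2
  'e': 2
Scanning left to right for freq == 1:
  Position 0 ('d'): freq=2, skip
  Position 1 ('b'): freq=3, skip
  Position 2 ('a'): unique! => answer = 2

2


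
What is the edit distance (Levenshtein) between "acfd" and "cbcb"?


Computing edit distance: "acfd" -> "cbcb"
DP table:
           c    b    c    b
      0    1    2    3    4
  a   1    1    2    3    4
  c   2    1    2    2    3
  f   3    2    2    3    3
  d   4    3    3    3    4
Edit distance = dp[4][4] = 4

4


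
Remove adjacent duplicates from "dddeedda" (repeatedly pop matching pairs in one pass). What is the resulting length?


Input: dddeedda
Stack-based adjacent duplicate removal:
  Read 'd': push. Stack: d
  Read 'd': matches stack top 'd' => pop. Stack: (empty)
  Read 'd': push. Stack: d
  Read 'e': push. Stack: de
  Read 'e': matches stack top 'e' => pop. Stack: d
  Read 'd': matches stack top 'd' => pop. Stack: (empty)
  Read 'd': push. Stack: d
  Read 'a': push. Stack: da
Final stack: "da" (length 2)

2


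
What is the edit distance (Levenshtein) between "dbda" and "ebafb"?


Computing edit distance: "dbda" -> "ebafb"
DP table:
           e    b    a    f    b
      0    1    2    3    4    5
  d   1    1    2    3    4    5
  b   2    2    1    2    3    4
  d   3    3    2    2    3    4
  a   4    4    3    2    3    4
Edit distance = dp[4][5] = 4

4


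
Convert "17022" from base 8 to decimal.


Input: "17022" in base 8
Positional expansion:
  Digit '1' (value 1) x 8^4 = 4096
  Digit '7' (value 7) x 8^3 = 3584
  Digit '0' (value 0) x 8^2 = 0
  Digit '2' (value 2) x 8^1 = 16
  Digit '2' (value 2) x 8^0 = 2
Sum = 7698

7698


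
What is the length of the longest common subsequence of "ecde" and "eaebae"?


LCS of "ecde" and "eaebae"
DP table:
           e    a    e    b    a    e
      0    0    0    0    0    0    0
  e   0    1    1    1    1    1    1
  c   0    1    1    1    1    1    1
  d   0    1    1    1    1    1    1
  e   0    1    1    2    2    2    2
LCS length = dp[4][6] = 2

2


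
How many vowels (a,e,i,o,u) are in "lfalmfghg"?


Input: lfalmfghg
Checking each character:
  'l' at position 0: consonant
  'f' at position 1: consonant
  'a' at position 2: vowel (running total: 1)
  'l' at position 3: consonant
  'm' at position 4: consonant
  'f' at position 5: consonant
  'g' at position 6: consonant
  'h' at position 7: consonant
  'g' at position 8: consonant
Total vowels: 1

1


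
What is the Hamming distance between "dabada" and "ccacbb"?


Comparing "dabada" and "ccacbb" position by position:
  Position 0: 'd' vs 'c' => differ
  Position 1: 'a' vs 'c' => differ
  Position 2: 'b' vs 'a' => differ
  Position 3: 'a' vs 'c' => differ
  Position 4: 'd' vs 'b' => differ
  Position 5: 'a' vs 'b' => differ
Total differences (Hamming distance): 6

6


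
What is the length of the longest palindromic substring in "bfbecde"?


Input: "bfbecde"
Checking substrings for palindromes:
  [0:3] "bfb" (len 3) => palindrome
Longest palindromic substring: "bfb" with length 3

3


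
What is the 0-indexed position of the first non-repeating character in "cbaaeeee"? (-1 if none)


Input: cbaaeeee
Character frequencies:
  'a': 2
  'b': 1
  'c': 1
  'e': 4
Scanning left to right for freq == 1:
  Position 0 ('c'): unique! => answer = 0

0


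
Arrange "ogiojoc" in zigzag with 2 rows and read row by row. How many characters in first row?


Zigzag "ogiojoc" into 2 rows:
Placing characters:
  'o' => row 0
  'g' => row 1
  'i' => row 0
  'o' => row 1
  'j' => row 0
  'o' => row 1
  'c' => row 0
Rows:
  Row 0: "oijc"
  Row 1: "goo"
First row length: 4

4


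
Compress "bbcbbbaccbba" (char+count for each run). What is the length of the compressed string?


Input: bbcbbbaccbba
Runs:
  'b' x 2 => "b2"
  'c' x 1 => "c1"
  'b' x 3 => "b3"
  'a' x 1 => "a1"
  'c' x 2 => "c2"
  'b' x 2 => "b2"
  'a' x 1 => "a1"
Compressed: "b2c1b3a1c2b2a1"
Compressed length: 14

14


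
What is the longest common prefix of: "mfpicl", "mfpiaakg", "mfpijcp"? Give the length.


Words: mfpicl, mfpiaakg, mfpijcp
  Position 0: all 'm' => match
  Position 1: all 'f' => match
  Position 2: all 'p' => match
  Position 3: all 'i' => match
  Position 4: ('c', 'a', 'j') => mismatch, stop
LCP = "mfpi" (length 4)

4


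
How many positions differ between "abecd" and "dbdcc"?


Comparing "abecd" and "dbdcc" position by position:
  Position 0: 'a' vs 'd' => DIFFER
  Position 1: 'b' vs 'b' => same
  Position 2: 'e' vs 'd' => DIFFER
  Position 3: 'c' vs 'c' => same
  Position 4: 'd' vs 'c' => DIFFER
Positions that differ: 3

3


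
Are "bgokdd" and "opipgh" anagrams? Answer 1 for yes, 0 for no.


Strings: "bgokdd", "opipgh"
Sorted first:  bddgko
Sorted second: ghiopp
Differ at position 0: 'b' vs 'g' => not anagrams

0


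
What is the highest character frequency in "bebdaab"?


Input: bebdaab
Character counts:
  'a': 2
  'b': 3
  'd': 1
  'e': 1
Maximum frequency: 3

3


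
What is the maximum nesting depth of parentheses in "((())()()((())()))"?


Input: "((())()()((())()))"
Tracking depth:
  Position 0 '(': depth becomes 1
  Position 1 '(': depth becomes 2
  Position 2 '(': depth becomes 3
  Position 3 ')': depth becomes 2
  Position 4 ')': depth becomes 1
  Position 5 '(': depth becomes 2
  Position 6 ')': depth becomes 1
  Position 7 '(': depth becomes 2
  Position 8 ')': depth becomes 1
  Position 9 '(': depth becomes 2
  Position 10 '(': depth becomes 3
  Position 11 '(': depth becomes 4
  Position 12 ')': depth becomes 3
  Position 13 ')': depth becomes 2
  Position 14 '(': depth becomes 3
  Position 15 ')': depth becomes 2
  Position 16 ')': depth becomes 1
  Position 17 ')': depth becomes 0
Maximum depth reached: 4

4


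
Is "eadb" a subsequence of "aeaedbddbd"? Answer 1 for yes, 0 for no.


Check if "eadb" is a subsequence of "aeaedbddbd"
Greedy scan:
  Position 0 ('a'): no match needed
  Position 1 ('e'): matches sub[0] = 'e'
  Position 2 ('a'): matches sub[1] = 'a'
  Position 3 ('e'): no match needed
  Position 4 ('d'): matches sub[2] = 'd'
  Position 5 ('b'): matches sub[3] = 'b'
  Position 6 ('d'): no match needed
  Position 7 ('d'): no match needed
  Position 8 ('b'): no match needed
  Position 9 ('d'): no match needed
All 4 characters matched => is a subsequence

1


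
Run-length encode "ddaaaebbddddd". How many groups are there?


Input: ddaaaebbddddd
Scanning for consecutive runs:
  Group 1: 'd' x 2 (positions 0-1)
  Group 2: 'a' x 3 (positions 2-4)
  Group 3: 'e' x 1 (positions 5-5)
  Group 4: 'b' x 2 (positions 6-7)
  Group 5: 'd' x 5 (positions 8-12)
Total groups: 5

5


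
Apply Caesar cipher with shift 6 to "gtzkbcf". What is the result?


Caesar cipher: shift "gtzkbcf" by 6
  'g' (pos 6) + 6 = pos 12 = 'm'
  't' (pos 19) + 6 = pos 25 = 'z'
  'z' (pos 25) + 6 = pos 5 = 'f'
  'k' (pos 10) + 6 = pos 16 = 'q'
  'b' (pos 1) + 6 = pos 7 = 'h'
  'c' (pos 2) + 6 = pos 8 = 'i'
  'f' (pos 5) + 6 = pos 11 = 'l'
Result: mzfqhil

mzfqhil


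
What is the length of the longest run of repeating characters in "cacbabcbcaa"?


Input: "cacbabcbcaa"
Scanning for longest run:
  Position 1 ('a'): new char, reset run to 1
  Position 2 ('c'): new char, reset run to 1
  Position 3 ('b'): new char, reset run to 1
  Position 4 ('a'): new char, reset run to 1
  Position 5 ('b'): new char, reset run to 1
  Position 6 ('c'): new char, reset run to 1
  Position 7 ('b'): new char, reset run to 1
  Position 8 ('c'): new char, reset run to 1
  Position 9 ('a'): new char, reset run to 1
  Position 10 ('a'): continues run of 'a', length=2
Longest run: 'a' with length 2

2


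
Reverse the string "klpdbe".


Input: klpdbe
Reading characters right to left:
  Position 5: 'e'
  Position 4: 'b'
  Position 3: 'd'
  Position 2: 'p'
  Position 1: 'l'
  Position 0: 'k'
Reversed: ebdplk

ebdplk


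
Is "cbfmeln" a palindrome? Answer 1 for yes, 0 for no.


Input: cbfmeln
Reversed: nlemfbc
  Compare pos 0 ('c') with pos 6 ('n'): MISMATCH
  Compare pos 1 ('b') with pos 5 ('l'): MISMATCH
  Compare pos 2 ('f') with pos 4 ('e'): MISMATCH
Result: not a palindrome

0


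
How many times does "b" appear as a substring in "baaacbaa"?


Searching for "b" in "baaacbaa"
Scanning each position:
  Position 0: "b" => MATCH
  Position 1: "a" => no
  Position 2: "a" => no
  Position 3: "a" => no
  Position 4: "c" => no
  Position 5: "b" => MATCH
  Position 6: "a" => no
  Position 7: "a" => no
Total occurrences: 2

2


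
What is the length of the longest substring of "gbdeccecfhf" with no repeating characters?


Input: "gbdeccecfhf"
Sliding window (track last position of each char):
  Position 0 ('g'): window [0,0] length 1 -- new best
  Position 1 ('b'): window [0,1] length 2 -- new best
  Position 2 ('d'): window [0,2] length 3 -- new best
  Position 3 ('e'): window [0,3] length 4 -- new best
  Position 4 ('c'): window [0,4] length 5 -- new best
  Position 5 ('c'): repeat (last at 4), move window start to 5
  Position 5 ('c'): window [5,5] length 1
  Position 6 ('e'): window [5,6] length 2
  Position 7 ('c'): repeat (last at 5), move window start to 6
  Position 7 ('c'): window [6,7] length 2
  Position 8 ('f'): window [6,8] length 3
  Position 9 ('h'): window [6,9] length 4
  Position 10 ('f'): repeat (last at 8), move window start to 9
  Position 10 ('f'): window [9,10] length 2
Longest substring with no repeats: "gbdec" with length 5

5


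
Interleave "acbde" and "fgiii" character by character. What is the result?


Interleaving "acbde" and "fgiii":
  Position 0: 'a' from first, 'f' from second => "af"
  Position 1: 'c' from first, 'g' from second => "cg"
  Position 2: 'b' from first, 'i' from second => "bi"
  Position 3: 'd' from first, 'i' from second => "di"
  Position 4: 'e' from first, 'i' from second => "ei"
Result: afcgbidiei

afcgbidiei


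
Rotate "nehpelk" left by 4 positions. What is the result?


Input: "nehpelk", rotate left by 4
First 4 characters: "nehp"
Remaining characters: "elk"
Concatenate remaining + first: "elk" + "nehp" = "elknehp"

elknehp


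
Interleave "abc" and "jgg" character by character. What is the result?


Interleaving "abc" and "jgg":
  Position 0: 'a' from first, 'j' from second => "aj"
  Position 1: 'b' from first, 'g' from second => "bg"
  Position 2: 'c' from first, 'g' from second => "cg"
Result: ajbgcg

ajbgcg


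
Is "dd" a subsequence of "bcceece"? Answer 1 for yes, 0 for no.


Check if "dd" is a subsequence of "bcceece"
Greedy scan:
  Position 0 ('b'): no match needed
  Position 1 ('c'): no match needed
  Position 2 ('c'): no match needed
  Position 3 ('e'): no match needed
  Position 4 ('e'): no match needed
  Position 5 ('c'): no match needed
  Position 6 ('e'): no match needed
Only matched 0/2 characters => not a subsequence

0


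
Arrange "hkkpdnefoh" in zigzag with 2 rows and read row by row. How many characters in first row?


Zigzag "hkkpdnefoh" into 2 rows:
Placing characters:
  'h' => row 0
  'k' => row 1
  'k' => row 0
  'p' => row 1
  'd' => row 0
  'n' => row 1
  'e' => row 0
  'f' => row 1
  'o' => row 0
  'h' => row 1
Rows:
  Row 0: "hkdeo"
  Row 1: "kpnfh"
First row length: 5

5


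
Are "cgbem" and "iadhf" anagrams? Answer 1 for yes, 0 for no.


Strings: "cgbem", "iadhf"
Sorted first:  bcegm
Sorted second: adfhi
Differ at position 0: 'b' vs 'a' => not anagrams

0


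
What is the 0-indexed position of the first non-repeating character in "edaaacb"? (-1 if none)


Input: edaaacb
Character frequencies:
  'a': 3
  'b': 1
  'c': 1
  'd': 1
  'e': 1
Scanning left to right for freq == 1:
  Position 0 ('e'): unique! => answer = 0

0


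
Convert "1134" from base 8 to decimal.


Input: "1134" in base 8
Positional expansion:
  Digit '1' (value 1) x 8^3 = 512
  Digit '1' (value 1) x 8^2 = 64
  Digit '3' (value 3) x 8^1 = 24
  Digit '4' (value 4) x 8^0 = 4
Sum = 604

604


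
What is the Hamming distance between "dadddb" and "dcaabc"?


Comparing "dadddb" and "dcaabc" position by position:
  Position 0: 'd' vs 'd' => same
  Position 1: 'a' vs 'c' => differ
  Position 2: 'd' vs 'a' => differ
  Position 3: 'd' vs 'a' => differ
  Position 4: 'd' vs 'b' => differ
  Position 5: 'b' vs 'c' => differ
Total differences (Hamming distance): 5

5


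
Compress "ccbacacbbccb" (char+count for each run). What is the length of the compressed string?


Input: ccbacacbbccb
Runs:
  'c' x 2 => "c2"
  'b' x 1 => "b1"
  'a' x 1 => "a1"
  'c' x 1 => "c1"
  'a' x 1 => "a1"
  'c' x 1 => "c1"
  'b' x 2 => "b2"
  'c' x 2 => "c2"
  'b' x 1 => "b1"
Compressed: "c2b1a1c1a1c1b2c2b1"
Compressed length: 18

18


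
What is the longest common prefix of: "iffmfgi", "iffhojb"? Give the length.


Words: iffmfgi, iffhojb
  Position 0: all 'i' => match
  Position 1: all 'f' => match
  Position 2: all 'f' => match
  Position 3: ('m', 'h') => mismatch, stop
LCP = "iff" (length 3)

3


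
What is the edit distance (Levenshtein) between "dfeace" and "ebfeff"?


Computing edit distance: "dfeace" -> "ebfeff"
DP table:
           e    b    f    e    f    f
      0    1    2    3    4    5    6
  d   1    1    2    3    4    5    6
  f   2    2    2    2    3    4    5
  e   3    2    3    3    2    3    4
  a   4    3    3    4    3    3    4
  c   5    4    4    4    4    4    4
  e   6    5    5    5    4    5    5
Edit distance = dp[6][6] = 5

5


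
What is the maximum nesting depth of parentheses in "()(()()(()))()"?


Input: "()(()()(()))()"
Tracking depth:
  Position 0 '(': depth becomes 1
  Position 1 ')': depth becomes 0
  Position 2 '(': depth becomes 1
  Position 3 '(': depth becomes 2
  Position 4 ')': depth becomes 1
  Position 5 '(': depth becomes 2
  Position 6 ')': depth becomes 1
  Position 7 '(': depth becomes 2
  Position 8 '(': depth becomes 3
  Position 9 ')': depth becomes 2
  Position 10 ')': depth becomes 1
  Position 11 ')': depth becomes 0
  Position 12 '(': depth becomes 1
  Position 13 ')': depth becomes 0
Maximum depth reached: 3

3


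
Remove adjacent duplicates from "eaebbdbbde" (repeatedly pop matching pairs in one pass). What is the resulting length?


Input: eaebbdbbde
Stack-based adjacent duplicate removal:
  Read 'e': push. Stack: e
  Read 'a': push. Stack: ea
  Read 'e': push. Stack: eae
  Read 'b': push. Stack: eaeb
  Read 'b': matches stack top 'b' => pop. Stack: eae
  Read 'd': push. Stack: eaed
  Read 'b': push. Stack: eaedb
  Read 'b': matches stack top 'b' => pop. Stack: eaed
  Read 'd': matches stack top 'd' => pop. Stack: eae
  Read 'e': matches stack top 'e' => pop. Stack: ea
Final stack: "ea" (length 2)

2


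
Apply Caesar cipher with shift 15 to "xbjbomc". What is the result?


Caesar cipher: shift "xbjbomc" by 15
  'x' (pos 23) + 15 = pos 12 = 'm'
  'b' (pos 1) + 15 = pos 16 = 'q'
  'j' (pos 9) + 15 = pos 24 = 'y'
  'b' (pos 1) + 15 = pos 16 = 'q'
  'o' (pos 14) + 15 = pos 3 = 'd'
  'm' (pos 12) + 15 = pos 1 = 'b'
  'c' (pos 2) + 15 = pos 17 = 'r'
Result: mqyqdbr

mqyqdbr


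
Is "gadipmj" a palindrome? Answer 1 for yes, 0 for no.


Input: gadipmj
Reversed: jmpidag
  Compare pos 0 ('g') with pos 6 ('j'): MISMATCH
  Compare pos 1 ('a') with pos 5 ('m'): MISMATCH
  Compare pos 2 ('d') with pos 4 ('p'): MISMATCH
Result: not a palindrome

0


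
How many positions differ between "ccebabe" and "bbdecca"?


Comparing "ccebabe" and "bbdecca" position by position:
  Position 0: 'c' vs 'b' => DIFFER
  Position 1: 'c' vs 'b' => DIFFER
  Position 2: 'e' vs 'd' => DIFFER
  Position 3: 'b' vs 'e' => DIFFER
  Position 4: 'a' vs 'c' => DIFFER
  Position 5: 'b' vs 'c' => DIFFER
  Position 6: 'e' vs 'a' => DIFFER
Positions that differ: 7

7


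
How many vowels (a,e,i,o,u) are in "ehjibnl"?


Input: ehjibnl
Checking each character:
  'e' at position 0: vowel (running total: 1)
  'h' at position 1: consonant
  'j' at position 2: consonant
  'i' at position 3: vowel (running total: 2)
  'b' at position 4: consonant
  'n' at position 5: consonant
  'l' at position 6: consonant
Total vowels: 2

2


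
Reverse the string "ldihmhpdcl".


Input: ldihmhpdcl
Reading characters right to left:
  Position 9: 'l'
  Position 8: 'c'
  Position 7: 'd'
  Position 6: 'p'
  Position 5: 'h'
  Position 4: 'm'
  Position 3: 'h'
  Position 2: 'i'
  Position 1: 'd'
  Position 0: 'l'
Reversed: lcdphmhidl

lcdphmhidl


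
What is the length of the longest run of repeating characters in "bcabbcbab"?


Input: "bcabbcbab"
Scanning for longest run:
  Position 1 ('c'): new char, reset run to 1
  Position 2 ('a'): new char, reset run to 1
  Position 3 ('b'): new char, reset run to 1
  Position 4 ('b'): continues run of 'b', length=2
  Position 5 ('c'): new char, reset run to 1
  Position 6 ('b'): new char, reset run to 1
  Position 7 ('a'): new char, reset run to 1
  Position 8 ('b'): new char, reset run to 1
Longest run: 'b' with length 2

2


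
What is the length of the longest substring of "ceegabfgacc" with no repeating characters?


Input: "ceegabfgacc"
Sliding window (track last position of each char):
  Position 0 ('c'): window [0,0] length 1 -- new best
  Position 1 ('e'): window [0,1] length 2 -- new best
  Position 2 ('e'): repeat (last at 1), move window start to 2
  Position 2 ('e'): window [2,2] length 1
  Position 3 ('g'): window [2,3] length 2
  Position 4 ('a'): window [2,4] length 3 -- new best
  Position 5 ('b'): window [2,5] length 4 -- new best
  Position 6 ('f'): window [2,6] length 5 -- new best
  Position 7 ('g'): repeat (last at 3), move window start to 4
  Position 7 ('g'): window [4,7] length 4
  Position 8 ('a'): repeat (last at 4), move window start to 5
  Position 8 ('a'): window [5,8] length 4
  Position 9 ('c'): window [5,9] length 5
  Position 10 ('c'): repeat (last at 9), move window start to 10
  Position 10 ('c'): window [10,10] length 1
Longest substring with no repeats: "egabf" with length 5

5


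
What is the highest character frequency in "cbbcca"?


Input: cbbcca
Character counts:
  'a': 1
  'b': 2
  'c': 3
Maximum frequency: 3

3


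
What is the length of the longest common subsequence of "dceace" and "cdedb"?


LCS of "dceace" and "cdedb"
DP table:
           c    d    e    d    b
      0    0    0    0    0    0
  d   0    0    1    1    1    1
  c   0    1    1    1    1    1
  e   0    1    1    2    2    2
  a   0    1    1    2    2    2
  c   0    1    1    2    2    2
  e   0    1    1    2    2    2
LCS length = dp[6][5] = 2

2


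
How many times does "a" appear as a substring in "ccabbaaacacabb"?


Searching for "a" in "ccabbaaacacabb"
Scanning each position:
  Position 0: "c" => no
  Position 1: "c" => no
  Position 2: "a" => MATCH
  Position 3: "b" => no
  Position 4: "b" => no
  Position 5: "a" => MATCH
  Position 6: "a" => MATCH
  Position 7: "a" => MATCH
  Position 8: "c" => no
  Position 9: "a" => MATCH
  Position 10: "c" => no
  Position 11: "a" => MATCH
  Position 12: "b" => no
  Position 13: "b" => no
Total occurrences: 6

6


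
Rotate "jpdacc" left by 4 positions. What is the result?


Input: "jpdacc", rotate left by 4
First 4 characters: "jpda"
Remaining characters: "cc"
Concatenate remaining + first: "cc" + "jpda" = "ccjpda"

ccjpda


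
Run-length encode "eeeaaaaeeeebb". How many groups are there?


Input: eeeaaaaeeeebb
Scanning for consecutive runs:
  Group 1: 'e' x 3 (positions 0-2)
  Group 2: 'a' x 4 (positions 3-6)
  Group 3: 'e' x 4 (positions 7-10)
  Group 4: 'b' x 2 (positions 11-12)
Total groups: 4

4


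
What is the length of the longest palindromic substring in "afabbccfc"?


Input: "afabbccfc"
Checking substrings for palindromes:
  [0:3] "afa" (len 3) => palindrome
  [6:9] "cfc" (len 3) => palindrome
  [3:5] "bb" (len 2) => palindrome
  [5:7] "cc" (len 2) => palindrome
Longest palindromic substring: "afa" with length 3

3


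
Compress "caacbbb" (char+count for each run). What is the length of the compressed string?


Input: caacbbb
Runs:
  'c' x 1 => "c1"
  'a' x 2 => "a2"
  'c' x 1 => "c1"
  'b' x 3 => "b3"
Compressed: "c1a2c1b3"
Compressed length: 8

8


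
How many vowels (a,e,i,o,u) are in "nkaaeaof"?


Input: nkaaeaof
Checking each character:
  'n' at position 0: consonant
  'k' at position 1: consonant
  'a' at position 2: vowel (running total: 1)
  'a' at position 3: vowel (running total: 2)
  'e' at position 4: vowel (running total: 3)
  'a' at position 5: vowel (running total: 4)
  'o' at position 6: vowel (running total: 5)
  'f' at position 7: consonant
Total vowels: 5

5


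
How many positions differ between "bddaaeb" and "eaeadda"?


Comparing "bddaaeb" and "eaeadda" position by position:
  Position 0: 'b' vs 'e' => DIFFER
  Position 1: 'd' vs 'a' => DIFFER
  Position 2: 'd' vs 'e' => DIFFER
  Position 3: 'a' vs 'a' => same
  Position 4: 'a' vs 'd' => DIFFER
  Position 5: 'e' vs 'd' => DIFFER
  Position 6: 'b' vs 'a' => DIFFER
Positions that differ: 6

6


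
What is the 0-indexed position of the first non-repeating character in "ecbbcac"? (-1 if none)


Input: ecbbcac
Character frequencies:
  'a': 1
  'b': 2
  'c': 3
  'e': 1
Scanning left to right for freq == 1:
  Position 0 ('e'): unique! => answer = 0

0


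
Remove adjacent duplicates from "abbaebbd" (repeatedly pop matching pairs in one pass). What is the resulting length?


Input: abbaebbd
Stack-based adjacent duplicate removal:
  Read 'a': push. Stack: a
  Read 'b': push. Stack: ab
  Read 'b': matches stack top 'b' => pop. Stack: a
  Read 'a': matches stack top 'a' => pop. Stack: (empty)
  Read 'e': push. Stack: e
  Read 'b': push. Stack: eb
  Read 'b': matches stack top 'b' => pop. Stack: e
  Read 'd': push. Stack: ed
Final stack: "ed" (length 2)

2


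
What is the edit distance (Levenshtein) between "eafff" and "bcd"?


Computing edit distance: "eafff" -> "bcd"
DP table:
           b    c    d
      0    1    2    3
  e   1    1    2    3
  a   2    2    2    3
  f   3    3    3    3
  f   4    4    4    4
  f   5    5    5    5
Edit distance = dp[5][3] = 5

5


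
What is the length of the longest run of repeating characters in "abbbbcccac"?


Input: "abbbbcccac"
Scanning for longest run:
  Position 1 ('b'): new char, reset run to 1
  Position 2 ('b'): continues run of 'b', length=2
  Position 3 ('b'): continues run of 'b', length=3
  Position 4 ('b'): continues run of 'b', length=4
  Position 5 ('c'): new char, reset run to 1
  Position 6 ('c'): continues run of 'c', length=2
  Position 7 ('c'): continues run of 'c', length=3
  Position 8 ('a'): new char, reset run to 1
  Position 9 ('c'): new char, reset run to 1
Longest run: 'b' with length 4

4


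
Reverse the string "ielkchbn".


Input: ielkchbn
Reading characters right to left:
  Position 7: 'n'
  Position 6: 'b'
  Position 5: 'h'
  Position 4: 'c'
  Position 3: 'k'
  Position 2: 'l'
  Position 1: 'e'
  Position 0: 'i'
Reversed: nbhcklei

nbhcklei


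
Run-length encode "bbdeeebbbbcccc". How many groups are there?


Input: bbdeeebbbbcccc
Scanning for consecutive runs:
  Group 1: 'b' x 2 (positions 0-1)
  Group 2: 'd' x 1 (positions 2-2)
  Group 3: 'e' x 3 (positions 3-5)
  Group 4: 'b' x 4 (positions 6-9)
  Group 5: 'c' x 4 (positions 10-13)
Total groups: 5

5
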